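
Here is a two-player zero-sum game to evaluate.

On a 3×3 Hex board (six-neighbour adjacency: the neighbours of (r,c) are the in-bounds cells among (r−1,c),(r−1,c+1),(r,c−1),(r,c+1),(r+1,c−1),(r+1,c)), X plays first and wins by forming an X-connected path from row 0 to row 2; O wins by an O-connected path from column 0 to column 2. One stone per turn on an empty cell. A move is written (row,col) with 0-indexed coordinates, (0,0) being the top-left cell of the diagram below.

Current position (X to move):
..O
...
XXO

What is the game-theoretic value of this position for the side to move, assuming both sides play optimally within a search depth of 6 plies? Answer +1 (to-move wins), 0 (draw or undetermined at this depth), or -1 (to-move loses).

ply 1, X at ..O/.../XXO | (0,0)=-1→X.O/.../XXO; (0,1)=+1→.XO/.../XXO*; (1,0)=+1→..O/X../XXO; (1,1)=-1→..O/.X./XXO; (1,2)=-1→..O/..X/XXO
ply 2, O at .XO/.../XXO | (0,0)=-1→OXO/.../XXO*; (1,0)=-1→.XO/O../XXO; (1,1)=-1→.XO/.O./XXO; (1,2)=-1→.XO/..O/XXO
ply 3, X at OXO/.../XXO | (1,0)=+1→OXO/X../XXO*; (1,1)=+1→OXO/.X./XXO; (1,2)=+1→OXO/..X/XXO
ply 4: OXO/X../XXO is terminal -1 (O); from ..O/.../XXO depth 6

value(..O/.../XXO, X) = +1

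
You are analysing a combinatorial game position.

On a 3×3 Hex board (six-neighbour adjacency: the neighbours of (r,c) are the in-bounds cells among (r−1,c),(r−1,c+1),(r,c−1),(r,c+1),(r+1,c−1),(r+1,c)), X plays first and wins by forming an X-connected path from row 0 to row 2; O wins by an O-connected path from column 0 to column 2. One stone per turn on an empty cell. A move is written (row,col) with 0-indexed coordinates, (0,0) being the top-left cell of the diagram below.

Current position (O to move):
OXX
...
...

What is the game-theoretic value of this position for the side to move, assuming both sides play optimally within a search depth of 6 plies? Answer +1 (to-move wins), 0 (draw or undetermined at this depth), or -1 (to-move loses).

value(OXX/.../..., O) = -1

ply 1, O at OXX/.../... | (1,0)=-1→OXX/O../...*; (1,1)=-1→OXX/.O./...; (1,2)=-1→OXX/..O/...; (2,0)=-1→OXX/.../O..; (2,1)=-1→OXX/.../.O.; (2,2)=-1→OXX/.../..O
ply 2, X at OXX/O../... | (1,1)=+1→OXX/OX./...*; (1,2)=+1→OXX/O.X/...; (2,0)=+1→OXX/O../X..; (2,1)=+1→OXX/O../.X.; (2,2)=+1→OXX/O../..X
ply 3, O at OXX/OX./... | (1,2)=-1→OXX/OXO/...*; (2,0)=-1→OXX/OX./O..; (2,1)=-1→OXX/OX./.O.; (2,2)=-1→OXX/OX./..O
ply 4, X at OXX/OXO/... | (2,0)=+1→OXX/OXO/X..*; (2,1)=+1→OXX/OXO/.X.; (2,2)=+1→OXX/OXO/..X
ply 5: OXX/OXO/X.. is terminal -1 (O); from OXX/.../... depth 6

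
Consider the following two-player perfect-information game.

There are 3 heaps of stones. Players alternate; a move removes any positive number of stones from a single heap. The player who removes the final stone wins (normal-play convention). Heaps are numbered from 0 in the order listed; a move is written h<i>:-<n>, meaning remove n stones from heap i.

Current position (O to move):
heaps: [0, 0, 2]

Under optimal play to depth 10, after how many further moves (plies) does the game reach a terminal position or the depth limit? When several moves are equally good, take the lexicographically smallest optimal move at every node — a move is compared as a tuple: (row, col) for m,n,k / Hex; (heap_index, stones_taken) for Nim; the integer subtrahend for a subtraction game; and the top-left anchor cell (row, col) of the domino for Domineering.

[(0,0,2)] O move#1: h2:-1:-1/(0,0,1), h2:-2:+1/(0,0,0)*
[(0,0,0)] end (terminal -1, X#2); searched (0,0,2) to 10

PV length from [(0,0,2)]: 1 ply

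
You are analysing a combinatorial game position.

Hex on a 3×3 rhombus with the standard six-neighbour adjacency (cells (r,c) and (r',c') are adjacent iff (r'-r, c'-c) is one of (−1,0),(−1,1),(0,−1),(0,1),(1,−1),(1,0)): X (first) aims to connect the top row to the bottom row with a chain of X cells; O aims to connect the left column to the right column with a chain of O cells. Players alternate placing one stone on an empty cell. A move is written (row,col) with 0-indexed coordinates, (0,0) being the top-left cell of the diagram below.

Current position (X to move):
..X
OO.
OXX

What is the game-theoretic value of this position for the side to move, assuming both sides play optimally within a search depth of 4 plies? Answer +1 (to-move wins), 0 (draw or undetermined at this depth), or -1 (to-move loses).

value(..X/OO./OXX, X) = +1

p1 X@[..X/OO./OXX]: (0,0)[X.X/OO./OXX]-1 (0,1)[.XX/OO./OXX]-1 (1,2)[..X/OOX/OXX]+1*
p2 O@[..X/OOX/OXX] terminal -1; root [..X/OO./OXX] d4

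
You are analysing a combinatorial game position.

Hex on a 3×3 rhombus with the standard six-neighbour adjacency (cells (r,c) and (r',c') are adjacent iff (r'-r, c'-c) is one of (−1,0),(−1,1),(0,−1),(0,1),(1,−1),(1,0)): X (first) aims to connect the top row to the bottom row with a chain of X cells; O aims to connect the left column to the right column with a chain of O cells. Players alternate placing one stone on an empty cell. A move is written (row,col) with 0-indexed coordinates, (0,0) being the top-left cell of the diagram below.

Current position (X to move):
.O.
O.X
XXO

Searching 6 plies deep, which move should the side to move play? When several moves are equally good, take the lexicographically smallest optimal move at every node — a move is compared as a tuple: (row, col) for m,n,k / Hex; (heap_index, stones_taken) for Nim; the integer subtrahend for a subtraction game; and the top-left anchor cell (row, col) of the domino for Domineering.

ply 1, X at .O./O.X/XXO | (0,0)=-1→XO./O.X/XXO; (0,2)=+1→.OX/O.X/XXO*; (1,1)=-1→.O./OXX/XXO
ply 2: .OX/O.X/XXO is terminal -1 (O); from .O./O.X/XXO depth 6

X's best at [.O./O.X/XXO]: (0,2)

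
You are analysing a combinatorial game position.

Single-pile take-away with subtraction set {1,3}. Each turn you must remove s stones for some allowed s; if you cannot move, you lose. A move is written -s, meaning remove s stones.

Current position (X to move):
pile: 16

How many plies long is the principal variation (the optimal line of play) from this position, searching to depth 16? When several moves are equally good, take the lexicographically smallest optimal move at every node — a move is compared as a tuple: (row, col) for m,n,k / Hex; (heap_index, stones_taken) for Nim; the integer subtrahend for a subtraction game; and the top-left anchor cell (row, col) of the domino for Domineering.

PV length from [16]: 16 plies

[16] X move#1: -1:-1/15*, -3:-1/13
[15] O move#2: -1:+1/14*, -3:+1/12
[14] X move#3: -1:-1/13*, -3:-1/11
[13] O move#4: -1:+1/12*, -3:+1/10
[12] X move#5: -1:-1/11*, -3:-1/9
[11] O move#6: -1:+1/10*, -3:+1/8
[10] X move#7: -1:-1/9*, -3:-1/7
[9] O move#8: -1:+1/8*, -3:+1/6
[8] X move#9: -1:-1/7*, -3:-1/5
[7] O move#10: -1:+1/6*, -3:+1/4
[6] X move#11: -1:-1/5*, -3:-1/3
[5] O move#12: -1:+1/4*, -3:+1/2
[4] X move#13: -1:-1/3*, -3:-1/1
[3] O move#14: -1:+1/2*, -3:+1/0
[2] X move#15: -1:-1/1*
[1] O move#16: -1:+1/0*
[0] end (terminal -1, X#17); searched 16 to 16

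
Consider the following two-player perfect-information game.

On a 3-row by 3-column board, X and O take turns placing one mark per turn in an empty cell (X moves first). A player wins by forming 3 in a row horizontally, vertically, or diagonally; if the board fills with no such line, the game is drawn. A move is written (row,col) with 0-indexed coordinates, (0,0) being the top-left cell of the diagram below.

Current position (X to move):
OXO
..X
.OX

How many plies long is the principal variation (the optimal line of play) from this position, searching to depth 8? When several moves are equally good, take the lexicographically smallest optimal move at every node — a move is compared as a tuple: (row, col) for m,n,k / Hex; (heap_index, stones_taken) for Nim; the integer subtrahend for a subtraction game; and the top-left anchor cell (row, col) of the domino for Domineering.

PV length from [OXO/..X/.OX]: 3 plies

[OXO/..X/.OX] X move#1: (1,0):+0/OXO/X.X/.OX*, (1,1):+0/OXO/.XX/.OX, (2,0):+0/OXO/..X/XOX
[OXO/X.X/.OX] O move#2: (1,1):+0/OXO/XOX/.OX*, (2,0):-1/OXO/X.X/OOX
[OXO/XOX/.OX] X move#3: (2,0):+0/OXO/XOX/XOX*
[OXO/XOX/XOX] end (terminal +0, O#4); searched OXO/..X/.OX to 8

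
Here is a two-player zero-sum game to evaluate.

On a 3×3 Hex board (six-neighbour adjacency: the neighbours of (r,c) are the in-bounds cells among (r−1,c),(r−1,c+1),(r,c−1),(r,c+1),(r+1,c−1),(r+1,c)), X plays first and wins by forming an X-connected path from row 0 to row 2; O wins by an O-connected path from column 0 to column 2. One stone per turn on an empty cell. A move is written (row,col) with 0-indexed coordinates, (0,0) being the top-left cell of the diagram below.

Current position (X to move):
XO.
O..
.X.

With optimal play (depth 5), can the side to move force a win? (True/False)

[XO./O../.X.] X move#1: (0,2):+1/XOX/O../.X.*, (1,1):-1/XO./OX./.X., (1,2):-1/XO./O.X/.X., (2,0):-1/XO./O../XX., (2,2):-1/XO./O../.XX
[XOX/O../.X.] O move#2: (1,1):-1/XOX/OO./.X.*, (1,2):-1/XOX/O.O/.X., (2,0):-1/XOX/O../OX., (2,2):-1/XOX/O../.XO
[XOX/OO./.X.] X move#3: (1,2):+1/XOX/OOX/.X.*, (2,0):-1/XOX/OO./XX., (2,2):-1/XOX/OO./.XX
[XOX/OOX/.X.] end (terminal -1, O#4); searched XO./O../.X. to 5

X winning at [XO./O../.X.]: True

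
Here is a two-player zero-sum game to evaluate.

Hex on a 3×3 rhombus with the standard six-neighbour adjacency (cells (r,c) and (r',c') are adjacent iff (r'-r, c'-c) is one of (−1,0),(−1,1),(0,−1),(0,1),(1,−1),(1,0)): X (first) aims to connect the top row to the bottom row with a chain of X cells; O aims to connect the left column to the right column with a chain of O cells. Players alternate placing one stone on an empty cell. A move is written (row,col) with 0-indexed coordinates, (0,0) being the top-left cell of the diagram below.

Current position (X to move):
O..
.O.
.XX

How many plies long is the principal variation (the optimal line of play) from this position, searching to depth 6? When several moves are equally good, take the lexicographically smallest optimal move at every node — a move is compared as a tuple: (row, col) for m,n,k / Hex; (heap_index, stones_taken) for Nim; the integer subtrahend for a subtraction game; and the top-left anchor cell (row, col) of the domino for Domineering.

PV length from [O../.O./.XX]: 4 plies

ply 1, X at O../.O./.XX | (0,1)=-1→OX./.O./.XX*; (0,2)=-1→O.X/.O./.XX; (1,0)=-1→O../XO./.XX; (1,2)=-1→O../.OX/.XX; (2,0)=-1→O../.O./XXX
ply 2, O at OX./.O./.XX | (0,2)=+1→OXO/.O./.XX*; (1,0)=+1→OX./OO./.XX; (1,2)=+1→OX./.OO/.XX; (2,0)=+1→OX./.O./OXX
ply 3, X at OXO/.O./.XX | (1,0)=-1→OXO/XO./.XX*; (1,2)=-1→OXO/.OX/.XX; (2,0)=-1→OXO/.O./XXX
ply 4, O at OXO/XO./.XX | (1,2)=-1→OXO/XOO/.XX; (2,0)=+1→OXO/XO./OXX*
ply 5: OXO/XO./OXX is terminal -1 (X); from O../.O./.XX depth 6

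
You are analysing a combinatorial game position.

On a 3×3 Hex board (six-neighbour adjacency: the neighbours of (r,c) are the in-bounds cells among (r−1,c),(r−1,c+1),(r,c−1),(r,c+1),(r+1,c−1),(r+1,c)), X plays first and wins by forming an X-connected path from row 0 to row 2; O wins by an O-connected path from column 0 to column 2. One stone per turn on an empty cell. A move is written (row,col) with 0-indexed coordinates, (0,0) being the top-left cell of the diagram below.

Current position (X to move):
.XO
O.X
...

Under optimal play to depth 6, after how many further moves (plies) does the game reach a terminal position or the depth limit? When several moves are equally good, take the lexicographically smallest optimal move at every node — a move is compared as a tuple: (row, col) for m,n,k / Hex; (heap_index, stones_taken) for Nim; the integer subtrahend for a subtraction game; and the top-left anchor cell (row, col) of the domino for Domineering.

[.XO/O.X/...] X move#1: (0,0):-1/XXO/O.X/..., (1,1):+1/.XO/OXX/...*, (2,0):-1/.XO/O.X/X.., (2,1):-1/.XO/O.X/.X., (2,2):-1/.XO/O.X/..X
[.XO/OXX/...] O move#2: (0,0):-1/OXO/OXX/...*, (2,0):-1/.XO/OXX/O.., (2,1):-1/.XO/OXX/.O., (2,2):-1/.XO/OXX/..O
[OXO/OXX/...] X move#3: (2,0):+1/OXO/OXX/X..*, (2,1):+1/OXO/OXX/.X., (2,2):+1/OXO/OXX/..X
[OXO/OXX/X..] end (terminal -1, O#4); searched .XO/O.X/... to 6

PV length from [.XO/O.X/...]: 3 plies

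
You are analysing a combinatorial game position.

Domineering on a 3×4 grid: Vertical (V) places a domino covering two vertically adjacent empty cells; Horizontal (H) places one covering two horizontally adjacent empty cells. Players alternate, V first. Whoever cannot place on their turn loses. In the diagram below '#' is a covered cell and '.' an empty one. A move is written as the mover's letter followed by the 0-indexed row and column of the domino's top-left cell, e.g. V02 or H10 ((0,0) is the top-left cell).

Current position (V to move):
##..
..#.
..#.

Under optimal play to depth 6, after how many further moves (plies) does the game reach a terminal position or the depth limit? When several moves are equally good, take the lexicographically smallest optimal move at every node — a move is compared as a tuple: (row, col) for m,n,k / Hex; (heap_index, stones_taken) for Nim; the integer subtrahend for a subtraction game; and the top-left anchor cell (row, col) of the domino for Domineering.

PV length from [##../..#./..#.]: 3 plies

[##../..#./..#.] V move#1: V03:-1/##.#/..##/..#., V10:+1/##../#.#./#.#.*, V11:+1/##../.##./.##., V13:-1/##../..##/..##
[##../#.#./#.#.] H move#2: H02:-1/####/#.#./#.#.*
[####/#.#./#.#.] V move#3: V11:+1/####/###./###.*, V13:+1/####/#.##/#.##
[####/###./###.] end (terminal -1, H#4); searched ##../..#./..#. to 6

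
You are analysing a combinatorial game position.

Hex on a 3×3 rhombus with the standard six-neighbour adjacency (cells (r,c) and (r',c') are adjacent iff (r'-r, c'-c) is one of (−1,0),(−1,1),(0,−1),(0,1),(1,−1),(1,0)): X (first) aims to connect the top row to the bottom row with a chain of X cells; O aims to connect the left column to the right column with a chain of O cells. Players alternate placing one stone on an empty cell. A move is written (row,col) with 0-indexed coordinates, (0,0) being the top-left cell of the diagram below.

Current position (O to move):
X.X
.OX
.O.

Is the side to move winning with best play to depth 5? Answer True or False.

O winning at [X.X/.OX/.O.]: True

[X.X/.OX/.O.] O move#1: (0,1):-1/XOX/.OX/.O., (1,0):-1/X.X/OOX/.O., (2,0):-1/X.X/.OX/OO., (2,2):+1/X.X/.OX/.OO*
[X.X/.OX/.OO] X move#2: (0,1):-1/XXX/.OX/.OO*, (1,0):-1/X.X/XOX/.OO, (2,0):-1/X.X/.OX/XOO
[XXX/.OX/.OO] O move#3: (1,0):+1/XXX/OOX/.OO*, (2,0):+1/XXX/.OX/OOO
[XXX/OOX/.OO] end (terminal -1, X#4); searched X.X/.OX/.O. to 5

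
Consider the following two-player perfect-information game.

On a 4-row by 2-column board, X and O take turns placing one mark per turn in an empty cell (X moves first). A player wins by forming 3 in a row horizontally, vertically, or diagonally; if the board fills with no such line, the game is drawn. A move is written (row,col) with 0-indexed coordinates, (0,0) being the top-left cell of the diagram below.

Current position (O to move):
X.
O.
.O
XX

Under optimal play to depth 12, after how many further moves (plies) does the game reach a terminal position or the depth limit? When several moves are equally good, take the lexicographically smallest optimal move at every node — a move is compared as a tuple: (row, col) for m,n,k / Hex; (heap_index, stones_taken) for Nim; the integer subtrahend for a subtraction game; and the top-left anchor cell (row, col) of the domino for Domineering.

[X./O./.O/XX] O move#1: (0,1):+0/XO/O./.O/XX*, (1,1):+0/X./OO/.O/XX, (2,0):+0/X./O./OO/XX
[XO/O./.O/XX] X move#2: (1,1):+0/XO/OX/.O/XX*, (2,0):-1/XO/O./XO/XX
[XO/OX/.O/XX] O move#3: (2,0):+0/XO/OX/OO/XX*
[XO/OX/OO/XX] end (terminal +0, X#4); searched X./O./.O/XX to 12

PV length from [X./O./.O/XX]: 3 plies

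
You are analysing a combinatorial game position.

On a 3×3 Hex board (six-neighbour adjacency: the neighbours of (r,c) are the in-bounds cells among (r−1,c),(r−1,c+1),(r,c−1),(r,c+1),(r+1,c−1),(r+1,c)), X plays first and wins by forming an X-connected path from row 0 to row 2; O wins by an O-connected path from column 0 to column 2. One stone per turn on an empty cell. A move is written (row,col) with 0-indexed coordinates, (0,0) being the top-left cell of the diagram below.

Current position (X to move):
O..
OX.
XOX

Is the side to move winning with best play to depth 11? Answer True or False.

X winning at [O../OX./XOX]: True

ply 1, X at O../OX./XOX | (0,1)=+1→OX./OX./XOX*; (0,2)=+1→O.X/OX./XOX; (1,2)=+1→O../OXX/XOX
ply 2: OX./OX./XOX is terminal -1 (O); from O../OX./XOX depth 11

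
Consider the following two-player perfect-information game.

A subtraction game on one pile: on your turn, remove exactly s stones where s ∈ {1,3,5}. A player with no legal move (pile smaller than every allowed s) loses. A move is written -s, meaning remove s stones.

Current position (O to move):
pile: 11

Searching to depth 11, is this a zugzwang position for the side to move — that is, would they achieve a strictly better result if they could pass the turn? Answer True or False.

zugzwang(11, O) = False

[11] O move#1: -1:+1/10*, -3:+1/8, -5:+1/6
[10] X move#2: -1:-1/9*, -3:-1/7, -5:-1/5
[9] O move#3: -1:+1/8*, -3:+1/6, -5:+1/4
[8] X move#4: -1:-1/7*, -3:-1/5, -5:-1/3
[7] O move#5: -1:+1/6*, -3:+1/4, -5:+1/2
[6] X move#6: -1:-1/5*, -3:-1/3, -5:-1/1
[5] O move#7: -1:+1/4*, -3:+1/2, -5:+1/0
[4] X move#8: -1:-1/3*, -3:-1/1
[3] O move#9: -1:+1/2*, -3:+1/0
[2] X move#10: -1:-1/1*
[1] O move#11: -1:+1/0*
[0] end (terminal -1, X#12); searched 11 to 11
suppose O passes — search the same position with X to move:
pass> [11] X move#1: -1:+1/10*, -3:+1/8, -5:+1/6
pass> [10] O move#2: -1:-1/9*, -3:-1/7, -5:-1/5
pass> [9] X move#3: -1:+1/8*, -3:+1/6, -5:+1/4
pass> [8] O move#4: -1:-1/7*, -3:-1/5, -5:-1/3
pass> [7] X move#5: -1:+1/6*, -3:+1/4, -5:+1/2
pass> [6] O move#6: -1:-1/5*, -3:-1/3, -5:-1/1
pass> [5] X move#7: -1:+1/4*, -3:+1/2, -5:+1/0
pass> [4] O move#8: -1:-1/3*, -3:-1/1
pass> [3] X move#9: -1:+1/2*, -3:+1/0
pass> [2] O move#10: -1:-1/1*
pass> [1] X move#11: -1:+1/0*
pass> [0] end (terminal -1, O#12); searched 11 to 11
for O: play +1, pass -1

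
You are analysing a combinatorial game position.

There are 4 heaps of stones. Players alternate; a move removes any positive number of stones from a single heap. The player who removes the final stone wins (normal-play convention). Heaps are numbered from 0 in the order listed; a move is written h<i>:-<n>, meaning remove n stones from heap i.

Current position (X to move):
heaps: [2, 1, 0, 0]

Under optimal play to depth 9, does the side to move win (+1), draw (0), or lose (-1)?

ply 1, X at (2,1,0,0) | h0:-1=+1→(1,1,0,0)*; h0:-2=-1→(0,1,0,0); h1:-1=-1→(2,0,0,0)
ply 2, O at (1,1,0,0) | h0:-1=-1→(0,1,0,0)*; h1:-1=-1→(1,0,0,0)
ply 3, X at (0,1,0,0) | h1:-1=+1→(0,0,0,0)*
ply 4: (0,0,0,0) is terminal -1 (O); from (2,1,0,0) depth 9

value((2,1,0,0), X) = +1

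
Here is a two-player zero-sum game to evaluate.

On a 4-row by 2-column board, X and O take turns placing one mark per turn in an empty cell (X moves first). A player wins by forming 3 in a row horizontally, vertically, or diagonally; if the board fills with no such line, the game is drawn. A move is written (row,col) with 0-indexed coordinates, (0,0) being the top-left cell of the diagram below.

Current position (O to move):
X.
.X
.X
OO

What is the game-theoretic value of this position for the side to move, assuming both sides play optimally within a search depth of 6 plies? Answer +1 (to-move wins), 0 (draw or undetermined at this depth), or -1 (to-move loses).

value(X./.X/.X/OO, O) = 0

p1 O@[X./.X/.X/OO]: (0,1)[XO/.X/.X/OO]+0* (1,0)[X./OX/.X/OO]-1 (2,0)[X./.X/OX/OO]-1
p2 X@[XO/.X/.X/OO]: (1,0)[XO/XX/.X/OO]+0* (2,0)[XO/.X/XX/OO]+0
p3 O@[XO/XX/.X/OO]: (2,0)[XO/XX/OX/OO]+0*
p4 X@[XO/XX/OX/OO] terminal +0; root [X./.X/.X/OO] d6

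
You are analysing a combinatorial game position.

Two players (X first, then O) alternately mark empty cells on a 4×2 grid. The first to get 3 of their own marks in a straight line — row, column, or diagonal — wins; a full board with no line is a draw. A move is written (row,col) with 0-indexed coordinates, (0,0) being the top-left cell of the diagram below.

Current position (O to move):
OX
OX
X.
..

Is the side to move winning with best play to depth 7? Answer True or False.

[OX/OX/X./..] O move#1: (2,1):+0/OX/OX/XO/..*, (3,0):-1/OX/OX/X./O., (3,1):-1/OX/OX/X./.O
[OX/OX/XO/..] X move#2: (3,0):+0/OX/OX/XO/X.*, (3,1):+0/OX/OX/XO/.X
[OX/OX/XO/X.] O move#3: (3,1):+0/OX/OX/XO/XO*
[OX/OX/XO/XO] end (terminal +0, X#4); searched OX/OX/X./.. to 7

O winning at [OX/OX/X./..]: False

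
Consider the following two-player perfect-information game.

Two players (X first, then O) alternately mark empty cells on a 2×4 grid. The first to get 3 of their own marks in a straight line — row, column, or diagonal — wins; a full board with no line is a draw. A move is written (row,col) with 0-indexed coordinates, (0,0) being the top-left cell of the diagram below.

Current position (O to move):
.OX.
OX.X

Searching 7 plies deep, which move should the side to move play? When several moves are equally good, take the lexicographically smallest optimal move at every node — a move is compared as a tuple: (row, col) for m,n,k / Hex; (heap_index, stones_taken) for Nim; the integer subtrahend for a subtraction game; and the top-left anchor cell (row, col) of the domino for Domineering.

ply 1, O at .OX./OX.X | (0,0)=-1→OOX./OX.X; (0,3)=-1→.OXO/OX.X; (1,2)=+0→.OX./OXOX*
ply 2, X at .OX./OXOX | (0,0)=+0→XOX./OXOX*; (0,3)=+0→.OXX/OXOX
ply 3, O at XOX./OXOX | (0,3)=+0→XOXO/OXOX*
ply 4: XOXO/OXOX is terminal +0 (X); from .OX./OX.X depth 7

O's best at [.OX./OX.X]: (1,2)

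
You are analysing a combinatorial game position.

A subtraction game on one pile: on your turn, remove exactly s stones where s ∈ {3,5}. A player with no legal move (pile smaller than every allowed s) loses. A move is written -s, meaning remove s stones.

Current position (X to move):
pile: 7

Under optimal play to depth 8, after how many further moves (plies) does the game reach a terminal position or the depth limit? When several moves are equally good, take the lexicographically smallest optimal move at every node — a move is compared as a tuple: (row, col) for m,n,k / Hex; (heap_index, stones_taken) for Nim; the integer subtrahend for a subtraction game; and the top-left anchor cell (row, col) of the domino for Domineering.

PV length from [7]: 1 ply

ply 1, X at 7 | -3=-1→4; -5=+1→2*
ply 2: 2 is terminal -1 (O); from 7 depth 8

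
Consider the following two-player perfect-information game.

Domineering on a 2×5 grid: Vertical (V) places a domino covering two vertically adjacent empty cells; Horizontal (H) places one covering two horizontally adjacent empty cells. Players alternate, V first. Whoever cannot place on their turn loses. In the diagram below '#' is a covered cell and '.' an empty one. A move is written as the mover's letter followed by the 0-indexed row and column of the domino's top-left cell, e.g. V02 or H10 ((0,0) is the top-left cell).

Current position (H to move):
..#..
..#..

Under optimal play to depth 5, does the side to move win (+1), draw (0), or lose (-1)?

[..#../..#..] H move#1: H00:-1/###../..#..*, H03:-1/..###/..#.., H10:-1/..#../###.., H13:-1/..#../..###
[###../..#..] V move#2: V03:+1/####./..##.*, V04:+1/###.#/..#.#
[####./..##.] H move#3: H10:-1/####./####.*
[####./####.] V move#4: V04:+1/#####/#####*
[#####/#####] end (terminal -1, H#5); searched ..#../..#.. to 5

value(..#../..#.., H) = -1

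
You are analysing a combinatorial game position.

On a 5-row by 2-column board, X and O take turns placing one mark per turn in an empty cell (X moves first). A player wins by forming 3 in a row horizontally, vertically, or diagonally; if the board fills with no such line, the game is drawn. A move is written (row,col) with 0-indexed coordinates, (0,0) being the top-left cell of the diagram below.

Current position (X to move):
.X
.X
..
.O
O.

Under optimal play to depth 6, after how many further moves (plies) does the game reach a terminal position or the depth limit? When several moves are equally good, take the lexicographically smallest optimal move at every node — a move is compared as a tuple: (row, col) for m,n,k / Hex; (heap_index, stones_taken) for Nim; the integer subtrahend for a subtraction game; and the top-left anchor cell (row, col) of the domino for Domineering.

ply 1, X at .X/.X/../.O/O. | (0,0)=+0→XX/.X/../.O/O.; (1,0)=+0→.X/XX/../.O/O.; (2,0)=+0→.X/.X/X./.O/O.; (2,1)=+1→.X/.X/.X/.O/O.*; (3,0)=+0→.X/.X/../XO/O.; (4,1)=+0→.X/.X/../.O/OX
ply 2: .X/.X/.X/.O/O. is terminal -1 (O); from .X/.X/../.O/O. depth 6

PV length from [.X/.X/../.O/O.]: 1 ply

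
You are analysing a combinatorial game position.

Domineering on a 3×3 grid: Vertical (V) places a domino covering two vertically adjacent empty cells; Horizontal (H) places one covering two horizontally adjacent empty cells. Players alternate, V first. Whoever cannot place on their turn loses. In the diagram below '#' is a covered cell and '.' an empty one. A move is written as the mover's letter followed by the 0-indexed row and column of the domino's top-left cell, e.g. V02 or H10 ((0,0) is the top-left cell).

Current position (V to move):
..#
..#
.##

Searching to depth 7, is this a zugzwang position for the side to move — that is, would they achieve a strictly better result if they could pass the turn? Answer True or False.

ply 1, V at ..#/..#/.## | V00=+1→#.#/#.#/.##*; V01=+1→.##/.##/.##; V10=-1→..#/#.#/###
ply 2: #.#/#.#/.## is terminal -1 (H); from ..#/..#/.## depth 7
suppose V passes — search the same position with H to move:
pass> ply 1, H at ..#/..#/.## | H00=-1→###/..#/.##; H10=+1→..#/###/.##*
pass> ply 2: ..#/###/.## is terminal -1 (V); from ..#/..#/.## depth 7
for V: play +1, pass -1

zugzwang(..#/..#/.##, V) = False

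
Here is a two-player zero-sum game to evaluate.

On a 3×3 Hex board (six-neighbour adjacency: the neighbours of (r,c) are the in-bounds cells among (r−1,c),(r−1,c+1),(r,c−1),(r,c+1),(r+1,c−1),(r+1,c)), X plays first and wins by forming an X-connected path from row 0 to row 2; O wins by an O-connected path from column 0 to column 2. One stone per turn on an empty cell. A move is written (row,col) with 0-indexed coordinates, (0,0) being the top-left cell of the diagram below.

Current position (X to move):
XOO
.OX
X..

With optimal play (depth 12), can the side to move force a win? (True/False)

[XOO/.OX/X..] X move#1: (1,0):+1/XOO/XOX/X..*, (2,1):-1/XOO/.OX/XX., (2,2):-1/XOO/.OX/X.X
[XOO/XOX/X..] end (terminal -1, O#2); searched XOO/.OX/X.. to 12

X winning at [XOO/.OX/X..]: True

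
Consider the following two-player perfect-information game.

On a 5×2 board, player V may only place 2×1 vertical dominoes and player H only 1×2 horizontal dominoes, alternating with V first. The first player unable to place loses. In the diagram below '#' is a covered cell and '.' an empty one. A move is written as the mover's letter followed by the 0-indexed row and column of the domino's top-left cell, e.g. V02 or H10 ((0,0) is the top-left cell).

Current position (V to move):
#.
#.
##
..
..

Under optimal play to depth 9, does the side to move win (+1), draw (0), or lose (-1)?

value(#./#./##/../.., V) = +1

[#./#./##/../..] V move#1: V01:-1/##/##/##/../.., V30:+1/#./#./##/#./#.*, V31:+1/#./#./##/.#/.#
[#./#./##/#./#.] end (terminal -1, H#2); searched #./#./##/../.. to 9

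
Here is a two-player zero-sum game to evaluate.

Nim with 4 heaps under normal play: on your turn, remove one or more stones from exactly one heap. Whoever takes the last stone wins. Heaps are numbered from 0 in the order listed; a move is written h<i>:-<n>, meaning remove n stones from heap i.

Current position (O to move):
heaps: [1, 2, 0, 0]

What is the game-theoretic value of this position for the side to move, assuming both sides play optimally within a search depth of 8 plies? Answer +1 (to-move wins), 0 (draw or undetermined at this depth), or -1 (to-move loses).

[(1,2,0,0)] O move#1: h0:-1:-1/(0,2,0,0), h1:-1:+1/(1,1,0,0)*, h1:-2:-1/(1,0,0,0)
[(1,1,0,0)] X move#2: h0:-1:-1/(0,1,0,0)*, h1:-1:-1/(1,0,0,0)
[(0,1,0,0)] O move#3: h1:-1:+1/(0,0,0,0)*
[(0,0,0,0)] end (terminal -1, X#4); searched (1,2,0,0) to 8

value((1,2,0,0), O) = +1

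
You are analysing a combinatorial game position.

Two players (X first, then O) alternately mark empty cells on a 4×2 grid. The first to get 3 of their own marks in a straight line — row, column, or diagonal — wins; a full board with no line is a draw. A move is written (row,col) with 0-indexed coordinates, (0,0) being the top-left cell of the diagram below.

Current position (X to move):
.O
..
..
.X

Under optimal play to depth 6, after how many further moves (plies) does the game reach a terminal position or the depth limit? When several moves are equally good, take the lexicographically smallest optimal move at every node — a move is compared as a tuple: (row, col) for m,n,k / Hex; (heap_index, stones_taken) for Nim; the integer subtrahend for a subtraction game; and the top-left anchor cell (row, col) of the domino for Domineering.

[.O/../../.X] X move#1: (0,0):+0/XO/../../.X*, (1,0):+0/.O/X./../.X, (1,1):+0/.O/.X/../.X, (2,0):+0/.O/../X./.X, (2,1):+0/.O/../.X/.X, (3,0):+0/.O/../../XX
[XO/../../.X] O move#2: (1,0):+0/XO/O./../.X*, (1,1):+0/XO/.O/../.X, (2,0):+0/XO/../O./.X, (2,1):+0/XO/../.O/.X, (3,0):+0/XO/../../OX
[XO/O./../.X] X move#3: (1,1):+0/XO/OX/../.X*, (2,0):+0/XO/O./X./.X, (2,1):+0/XO/O./.X/.X, (3,0):+0/XO/O./../XX
[XO/OX/../.X] O move#4: (2,0):-1/XO/OX/O./.X, (2,1):+0/XO/OX/.O/.X*, (3,0):-1/XO/OX/../OX
[XO/OX/.O/.X] X move#5: (2,0):+0/XO/OX/XO/.X*, (3,0):+0/XO/OX/.O/XX
[XO/OX/XO/.X] O move#6: (3,0):+0/XO/OX/XO/OX*
[XO/OX/XO/OX] end (terminal +0, X#7); searched .O/../../.X to 6

PV length from [.O/../../.X]: 6 plies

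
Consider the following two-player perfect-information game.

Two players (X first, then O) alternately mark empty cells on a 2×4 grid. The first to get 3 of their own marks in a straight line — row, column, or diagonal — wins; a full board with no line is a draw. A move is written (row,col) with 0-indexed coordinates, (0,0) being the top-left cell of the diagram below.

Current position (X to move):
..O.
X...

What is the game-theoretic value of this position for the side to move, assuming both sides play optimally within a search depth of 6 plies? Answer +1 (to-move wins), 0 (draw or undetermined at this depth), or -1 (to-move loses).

[..O./X...] X move#1: (0,0):+0/X.O./X...*, (0,1):+0/.XO./X..., (0,3):+0/..OX/X..., (1,1):+0/..O./XX.., (1,2):+0/..O./X.X., (1,3):-1/..O./X..X
[X.O./X...] O move#2: (0,1):+0/XOO./X...*, (0,3):+0/X.OO/X..., (1,1):+0/X.O./XO.., (1,2):+0/X.O./X.O., (1,3):+0/X.O./X..O
[XOO./X...] X move#3: (0,3):+0/XOOX/X...*, (1,1):-1/XOO./XX.., (1,2):-1/XOO./X.X., (1,3):-1/XOO./X..X
[XOOX/X...] O move#4: (1,1):+0/XOOX/XO..*, (1,2):+0/XOOX/X.O., (1,3):+0/XOOX/X..O
[XOOX/XO..] X move#5: (1,2):+0/XOOX/XOX.*, (1,3):+0/XOOX/XO.X
[XOOX/XOX.] O move#6: (1,3):+0/XOOX/XOXO*
[XOOX/XOXO] end (terminal +0, X#7); searched ..O./X... to 6

value(..O./X..., X) = 0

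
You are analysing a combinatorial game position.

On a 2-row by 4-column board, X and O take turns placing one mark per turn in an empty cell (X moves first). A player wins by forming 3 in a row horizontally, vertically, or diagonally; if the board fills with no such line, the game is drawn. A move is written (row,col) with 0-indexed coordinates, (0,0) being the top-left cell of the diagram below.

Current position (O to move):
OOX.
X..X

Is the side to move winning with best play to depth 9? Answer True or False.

p1 O@[OOX./X..X]: (0,3)[OOXO/X..X]+0* (1,1)[OOX./XO.X]+0 (1,2)[OOX./X.OX]+0
p2 X@[OOXO/X..X]: (1,1)[OOXO/XX.X]+0* (1,2)[OOXO/X.XX]+0
p3 O@[OOXO/XX.X]: (1,2)[OOXO/XXOX]+0*
p4 X@[OOXO/XXOX] terminal +0; root [OOX./X..X] d9

O winning at [OOX./X..X]: False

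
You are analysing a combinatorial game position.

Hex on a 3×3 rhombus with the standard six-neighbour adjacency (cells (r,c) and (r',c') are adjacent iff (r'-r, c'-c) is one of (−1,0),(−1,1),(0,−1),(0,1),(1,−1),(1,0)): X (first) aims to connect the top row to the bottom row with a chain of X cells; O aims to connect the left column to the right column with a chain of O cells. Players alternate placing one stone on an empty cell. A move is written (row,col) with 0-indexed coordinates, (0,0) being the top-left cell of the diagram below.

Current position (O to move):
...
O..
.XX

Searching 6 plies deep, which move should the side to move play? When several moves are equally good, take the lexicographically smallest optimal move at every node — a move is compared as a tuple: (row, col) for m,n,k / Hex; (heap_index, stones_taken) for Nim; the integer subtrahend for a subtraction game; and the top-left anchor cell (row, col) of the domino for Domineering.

O's best at [.../O../.XX]: (0,2)

p1 O@[.../O../.XX]: (0,0)[O../O../.XX]-1 (0,1)[.O./O../.XX]-1 (0,2)[..O/O../.XX]+1* (1,1)[.../OO./.XX]+1 (1,2)[.../O.O/.XX]-1 (2,0)[.../O../OXX]-1
p2 X@[..O/O../.XX]: (0,0)[X.O/O../.XX]-1* (0,1)[.XO/O../.XX]-1 (1,1)[..O/OX./.XX]-1 (1,2)[..O/O.X/.XX]-1 (2,0)[..O/O../XXX]-1
p3 O@[X.O/O../.XX]: (0,1)[XOO/O../.XX]+1* (1,1)[X.O/OO./.XX]+1 (1,2)[X.O/O.O/.XX]+1 (2,0)[X.O/O../OXX]+1
p4 X@[XOO/O../.XX] terminal -1; root [.../O../.XX] d6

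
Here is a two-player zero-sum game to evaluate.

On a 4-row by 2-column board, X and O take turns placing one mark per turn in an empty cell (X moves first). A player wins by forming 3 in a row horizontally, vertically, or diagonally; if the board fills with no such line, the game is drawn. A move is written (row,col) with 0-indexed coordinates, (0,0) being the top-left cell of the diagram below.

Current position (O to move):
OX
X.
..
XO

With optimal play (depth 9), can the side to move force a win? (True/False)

ply 1, O at OX/X./../XO | (1,1)=-1→OX/XO/../XO; (2,0)=+0→OX/X./O./XO*; (2,1)=-1→OX/X./.O/XO
ply 2, X at OX/X./O./XO | (1,1)=+0→OX/XX/O./XO*; (2,1)=+0→OX/X./OX/XO
ply 3, O at OX/XX/O./XO | (2,1)=+0→OX/XX/OO/XO*
ply 4: OX/XX/OO/XO is terminal +0 (X); from OX/X./../XO depth 9

O winning at [OX/X./../XO]: False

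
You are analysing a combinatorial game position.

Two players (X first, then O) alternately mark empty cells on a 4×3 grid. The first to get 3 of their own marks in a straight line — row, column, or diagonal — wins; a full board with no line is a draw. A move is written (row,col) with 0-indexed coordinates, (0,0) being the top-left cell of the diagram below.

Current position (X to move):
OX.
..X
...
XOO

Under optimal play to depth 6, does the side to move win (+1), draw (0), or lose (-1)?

value(OX./..X/.../XOO, X) = +1

p1 X@[OX./..X/.../XOO]: (0,2)[OXX/..X/.../XOO]+1* (1,0)[OX./X.X/.../XOO]+1 (1,1)[OX./.XX/.../XOO]+1 (2,0)[OX./..X/X../XOO]+1 (2,1)[OX./..X/.X./XOO]+1 (2,2)[OX./..X/..X/XOO]+1
p2 O@[OXX/..X/.../XOO]: (1,0)[OXX/O.X/.../XOO]-1* (1,1)[OXX/.OX/.../XOO]-1 (2,0)[OXX/..X/O../XOO]-1 (2,1)[OXX/..X/.O./XOO]-1 (2,2)[OXX/..X/..O/XOO]-1
p3 X@[OXX/O.X/.../XOO]: (1,1)[OXX/OXX/.../XOO]-1 (2,0)[OXX/O.X/X../XOO]-1 (2,1)[OXX/O.X/.X./XOO]+1* (2,2)[OXX/O.X/..X/XOO]+1
p4 O@[OXX/O.X/.X./XOO] terminal -1; root [OX./..X/.../XOO] d6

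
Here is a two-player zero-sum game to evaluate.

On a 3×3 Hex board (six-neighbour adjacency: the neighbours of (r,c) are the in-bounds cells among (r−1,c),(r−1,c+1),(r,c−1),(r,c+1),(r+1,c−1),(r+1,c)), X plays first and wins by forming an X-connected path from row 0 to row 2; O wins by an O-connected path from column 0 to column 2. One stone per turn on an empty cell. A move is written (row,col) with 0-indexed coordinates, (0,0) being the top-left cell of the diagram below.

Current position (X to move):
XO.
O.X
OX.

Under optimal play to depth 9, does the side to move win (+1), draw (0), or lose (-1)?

value(XO./O.X/OX., X) = +1

ply 1, X at XO./O.X/OX. | (0,2)=+1→XOX/O.X/OX.*; (1,1)=-1→XO./OXX/OX.; (2,2)=-1→XO./O.X/OXX
ply 2: XOX/O.X/OX. is terminal -1 (O); from XO./O.X/OX. depth 9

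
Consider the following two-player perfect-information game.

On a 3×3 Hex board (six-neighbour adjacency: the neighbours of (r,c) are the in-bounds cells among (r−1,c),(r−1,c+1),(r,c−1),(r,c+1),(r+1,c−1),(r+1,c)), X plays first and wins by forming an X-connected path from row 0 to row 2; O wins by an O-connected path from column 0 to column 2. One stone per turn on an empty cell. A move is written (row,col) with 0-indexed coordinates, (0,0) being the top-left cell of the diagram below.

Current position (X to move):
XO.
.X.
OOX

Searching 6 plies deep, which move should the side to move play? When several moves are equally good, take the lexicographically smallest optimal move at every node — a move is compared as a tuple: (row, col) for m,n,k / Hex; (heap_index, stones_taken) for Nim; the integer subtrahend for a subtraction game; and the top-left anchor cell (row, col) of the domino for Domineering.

ply 1, X at XO./.X./OOX | (0,2)=-1→XOX/.X./OOX; (1,0)=-1→XO./XX./OOX; (1,2)=+1→XO./.XX/OOX*
ply 2, O at XO./.XX/OOX | (0,2)=-1→XOO/.XX/OOX*; (1,0)=-1→XO./OXX/OOX
ply 3, X at XOO/.XX/OOX | (1,0)=+1→XOO/XXX/OOX*
ply 4: XOO/XXX/OOX is terminal -1 (O); from XO./.X./OOX depth 6

X's best at [XO./.X./OOX]: (1,2)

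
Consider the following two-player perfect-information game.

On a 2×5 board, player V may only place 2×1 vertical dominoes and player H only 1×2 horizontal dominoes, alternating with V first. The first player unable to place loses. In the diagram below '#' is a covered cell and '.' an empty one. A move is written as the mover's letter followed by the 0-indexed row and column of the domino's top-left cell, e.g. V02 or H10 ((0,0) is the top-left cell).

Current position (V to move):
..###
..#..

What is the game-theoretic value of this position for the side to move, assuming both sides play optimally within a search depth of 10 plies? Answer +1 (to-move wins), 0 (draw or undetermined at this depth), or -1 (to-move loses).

p1 V@[..###/..#..]: V00[#.###/#.#..]+1* V01[.####/.##..]+1
p2 H@[#.###/#.#..]: H13[#.###/#.###]-1*
p3 V@[#.###/#.###]: V01[#####/#####]+1*
p4 H@[#####/#####] terminal -1; root [..###/..#..] d10

value(..###/..#.., V) = +1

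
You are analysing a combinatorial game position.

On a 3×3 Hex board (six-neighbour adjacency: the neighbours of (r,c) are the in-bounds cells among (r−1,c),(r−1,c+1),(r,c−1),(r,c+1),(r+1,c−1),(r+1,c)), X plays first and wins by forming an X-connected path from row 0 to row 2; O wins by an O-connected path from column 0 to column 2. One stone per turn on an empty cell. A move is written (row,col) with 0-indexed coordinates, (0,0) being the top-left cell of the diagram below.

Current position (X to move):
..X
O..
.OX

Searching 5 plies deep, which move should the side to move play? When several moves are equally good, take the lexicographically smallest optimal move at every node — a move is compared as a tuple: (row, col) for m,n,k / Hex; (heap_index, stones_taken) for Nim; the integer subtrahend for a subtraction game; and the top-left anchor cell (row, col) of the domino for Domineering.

X's best at [..X/O../.OX]: (1,1)

ply 1, X at ..X/O../.OX | (0,0)=-1→X.X/O../.OX; (0,1)=-1→.XX/O../.OX; (1,1)=+1→..X/OX./.OX*; (1,2)=+1→..X/O.X/.OX; (2,0)=+1→..X/O../XOX
ply 2, O at ..X/OX./.OX | (0,0)=-1→O.X/OX./.OX*; (0,1)=-1→.OX/OX./.OX; (1,2)=-1→..X/OXO/.OX; (2,0)=-1→..X/OX./OOX
ply 3, X at O.X/OX./.OX | (0,1)=+1→OXX/OX./.OX*; (1,2)=+1→O.X/OXX/.OX; (2,0)=+1→O.X/OX./XOX
ply 4, O at OXX/OX./.OX | (1,2)=-1→OXX/OXO/.OX*; (2,0)=-1→OXX/OX./OOX
ply 5, X at OXX/OXO/.OX | (2,0)=+1→OXX/OXO/XOX*
ply 6: OXX/OXO/XOX is terminal -1 (O); from ..X/O../.OX depth 5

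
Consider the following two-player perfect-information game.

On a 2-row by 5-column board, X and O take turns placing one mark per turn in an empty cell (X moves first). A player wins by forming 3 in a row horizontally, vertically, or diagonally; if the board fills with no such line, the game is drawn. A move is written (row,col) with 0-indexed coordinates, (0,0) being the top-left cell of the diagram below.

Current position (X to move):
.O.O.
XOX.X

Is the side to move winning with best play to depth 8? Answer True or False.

p1 X@[.O.O./XOX.X]: (0,0)[XO.O./XOX.X]-1 (0,2)[.OXO./XOX.X]+0 (0,4)[.O.OX/XOX.X]-1 (1,3)[.O.O./XOXXX]+1*
p2 O@[.O.O./XOXXX] terminal -1; root [.O.O./XOX.X] d8

X winning at [.O.O./XOX.X]: True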